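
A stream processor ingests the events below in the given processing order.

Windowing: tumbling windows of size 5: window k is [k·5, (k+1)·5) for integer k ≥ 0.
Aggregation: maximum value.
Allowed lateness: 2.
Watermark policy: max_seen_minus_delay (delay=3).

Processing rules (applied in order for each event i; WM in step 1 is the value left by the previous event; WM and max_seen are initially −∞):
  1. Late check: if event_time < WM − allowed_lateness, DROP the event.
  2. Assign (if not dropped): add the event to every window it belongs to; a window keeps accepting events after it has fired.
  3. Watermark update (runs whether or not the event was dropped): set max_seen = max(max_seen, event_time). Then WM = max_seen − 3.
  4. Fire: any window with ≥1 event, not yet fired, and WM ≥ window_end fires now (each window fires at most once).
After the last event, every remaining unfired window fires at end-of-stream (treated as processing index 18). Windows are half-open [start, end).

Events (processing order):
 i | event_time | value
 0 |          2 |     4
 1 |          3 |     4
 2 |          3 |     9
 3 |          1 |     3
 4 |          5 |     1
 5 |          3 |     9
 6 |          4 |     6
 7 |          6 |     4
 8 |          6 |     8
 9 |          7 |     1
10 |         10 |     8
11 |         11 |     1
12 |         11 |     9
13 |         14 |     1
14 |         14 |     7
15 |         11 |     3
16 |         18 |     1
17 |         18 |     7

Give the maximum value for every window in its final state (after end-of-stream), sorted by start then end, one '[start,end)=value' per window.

[0,5)=9 [5,10)=8 [10,15)=9 [15,20)=7

i=0 t=2 v=4: → [0,5); WM=-1
i=1 t=3 v=4: → [0,5); WM=0
i=2 t=3 v=9: → [0,5); WM=0
i=3 t=1 v=3: → [0,5); WM=0
i=4 t=5 v=1: → [5,10); WM=2
i=5 t=3 v=9: → [0,5); WM=2
i=6 t=4 v=6: → [0,5); WM=2
i=7 t=6 v=4: → [5,10); WM=3
i=8 t=6 v=8: → [5,10); WM=3
i=9 t=7 v=1: → [5,10); WM=4
i=10 t=10 v=8: → [10,15); WM=7; [0,5) fires=9
i=11 t=11 v=1: → [10,15); WM=8
i=12 t=11 v=9: → [10,15); WM=8
i=13 t=14 v=1: → [10,15); WM=11; [5,10) fires=8
i=14 t=14 v=7: → [10,15); WM=11
i=15 t=11 v=3: → [10,15); WM=11
i=16 t=18 v=1: → [15,20); WM=15; [10,15) fires=9
i=17 t=18 v=7: → [15,20); WM=15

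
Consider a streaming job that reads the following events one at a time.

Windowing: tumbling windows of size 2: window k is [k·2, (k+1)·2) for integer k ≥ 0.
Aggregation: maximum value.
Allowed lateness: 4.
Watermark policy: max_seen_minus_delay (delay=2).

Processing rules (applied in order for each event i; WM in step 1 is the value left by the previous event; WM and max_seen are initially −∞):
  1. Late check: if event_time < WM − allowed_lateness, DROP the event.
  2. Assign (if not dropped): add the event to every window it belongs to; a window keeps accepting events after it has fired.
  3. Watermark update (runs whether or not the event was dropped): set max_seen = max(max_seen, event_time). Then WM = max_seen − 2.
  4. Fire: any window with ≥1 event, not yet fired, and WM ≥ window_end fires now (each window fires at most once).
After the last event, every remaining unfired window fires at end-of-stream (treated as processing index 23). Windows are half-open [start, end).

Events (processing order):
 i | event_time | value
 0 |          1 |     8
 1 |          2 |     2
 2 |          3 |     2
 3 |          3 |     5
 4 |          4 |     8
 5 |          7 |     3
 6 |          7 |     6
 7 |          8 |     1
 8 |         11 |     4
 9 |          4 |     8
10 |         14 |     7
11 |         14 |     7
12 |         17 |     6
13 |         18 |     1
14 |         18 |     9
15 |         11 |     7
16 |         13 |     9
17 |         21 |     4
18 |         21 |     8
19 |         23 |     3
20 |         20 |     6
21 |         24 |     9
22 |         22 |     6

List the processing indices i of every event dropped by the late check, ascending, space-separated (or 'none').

i=0 t=1 v=8: → [0,2); WM=-1
i=1 t=2 v=2: → [2,4); WM=0
i=2 t=3 v=2: → [2,4); WM=1
i=3 t=3 v=5: → [2,4); WM=1
i=4 t=4 v=8: → [4,6); WM=2; [0,2) fires=8
i=5 t=7 v=3: → [6,8); WM=5; [2,4) fires=5
i=6 t=7 v=6: → [6,8); WM=5
i=7 t=8 v=1: → [8,10); WM=6; [4,6) fires=8
i=8 t=11 v=4: → [10,12); WM=9; [6,8) fires=6
i=9 t=4 v=8: DROP (t<9-4); WM=9
i=10 t=14 v=7: → [14,16); WM=12; [8,10) fires=1 [10,12) fires=4
i=11 t=14 v=7: → [14,16); WM=12
i=12 t=17 v=6: → [16,18); WM=15
i=13 t=18 v=1: → [18,20); WM=16; [14,16) fires=7
i=14 t=18 v=9: → [18,20); WM=16
i=15 t=11 v=7: DROP (t<16-4); WM=16
i=16 t=13 v=9: → [12,14); WM=16; [12,14) fires=9
i=17 t=21 v=4: → [20,22); WM=19; [16,18) fires=6
i=18 t=21 v=8: → [20,22); WM=19
i=19 t=23 v=3: → [22,24); WM=21; [18,20) fires=9
i=20 t=20 v=6: → [20,22); WM=21
i=21 t=24 v=9: → [24,26); WM=22; [20,22) fires=8
i=22 t=22 v=6: → [22,24); WM=22

9 15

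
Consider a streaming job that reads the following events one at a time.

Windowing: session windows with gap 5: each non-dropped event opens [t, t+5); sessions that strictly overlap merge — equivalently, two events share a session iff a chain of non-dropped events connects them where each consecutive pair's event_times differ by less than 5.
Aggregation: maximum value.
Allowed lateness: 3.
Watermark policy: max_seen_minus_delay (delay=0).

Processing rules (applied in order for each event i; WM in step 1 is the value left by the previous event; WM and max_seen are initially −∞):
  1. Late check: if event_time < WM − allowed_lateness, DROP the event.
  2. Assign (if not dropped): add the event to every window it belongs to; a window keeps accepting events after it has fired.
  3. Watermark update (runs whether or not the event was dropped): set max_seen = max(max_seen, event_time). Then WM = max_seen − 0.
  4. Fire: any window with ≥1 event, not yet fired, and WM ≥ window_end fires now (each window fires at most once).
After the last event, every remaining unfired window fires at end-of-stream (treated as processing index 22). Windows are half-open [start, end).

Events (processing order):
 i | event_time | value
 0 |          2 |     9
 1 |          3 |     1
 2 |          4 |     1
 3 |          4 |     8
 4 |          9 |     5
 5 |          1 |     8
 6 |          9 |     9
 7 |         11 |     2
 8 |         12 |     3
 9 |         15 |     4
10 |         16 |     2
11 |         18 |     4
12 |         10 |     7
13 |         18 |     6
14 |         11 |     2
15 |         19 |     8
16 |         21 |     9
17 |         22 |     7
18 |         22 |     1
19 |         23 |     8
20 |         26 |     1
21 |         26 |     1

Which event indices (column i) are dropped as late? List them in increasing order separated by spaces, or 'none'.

5 12 14

i=0 t=2 v=9: → [2,7); WM=2
i=1 t=3 v=1: → [2,8); WM=3
i=2 t=4 v=1: → [2,9); WM=4
i=3 t=4 v=8: → [2,9); WM=4
i=4 t=9 v=5: → [9,14); WM=9
i=5 t=1 v=8: DROP (t<9-3); WM=9
i=6 t=9 v=9: → [9,14); WM=9
i=7 t=11 v=2: → [9,16); WM=11
i=8 t=12 v=3: → [9,17); WM=12
i=9 t=15 v=4: → [9,20); WM=15
i=10 t=16 v=2: → [9,21); WM=16
i=11 t=18 v=4: → [9,23); WM=18
i=12 t=10 v=7: DROP (t<18-3); WM=18
i=13 t=18 v=6: → [9,23); WM=18
i=14 t=11 v=2: DROP (t<18-3); WM=18
i=15 t=19 v=8: → [9,24); WM=19
i=16 t=21 v=9: → [9,26); WM=21
i=17 t=22 v=7: → [9,27); WM=22
i=18 t=22 v=1: → [9,27); WM=22
i=19 t=23 v=8: → [9,28); WM=23
i=20 t=26 v=1: → [9,31); WM=26
i=21 t=26 v=1: → [9,31); WM=26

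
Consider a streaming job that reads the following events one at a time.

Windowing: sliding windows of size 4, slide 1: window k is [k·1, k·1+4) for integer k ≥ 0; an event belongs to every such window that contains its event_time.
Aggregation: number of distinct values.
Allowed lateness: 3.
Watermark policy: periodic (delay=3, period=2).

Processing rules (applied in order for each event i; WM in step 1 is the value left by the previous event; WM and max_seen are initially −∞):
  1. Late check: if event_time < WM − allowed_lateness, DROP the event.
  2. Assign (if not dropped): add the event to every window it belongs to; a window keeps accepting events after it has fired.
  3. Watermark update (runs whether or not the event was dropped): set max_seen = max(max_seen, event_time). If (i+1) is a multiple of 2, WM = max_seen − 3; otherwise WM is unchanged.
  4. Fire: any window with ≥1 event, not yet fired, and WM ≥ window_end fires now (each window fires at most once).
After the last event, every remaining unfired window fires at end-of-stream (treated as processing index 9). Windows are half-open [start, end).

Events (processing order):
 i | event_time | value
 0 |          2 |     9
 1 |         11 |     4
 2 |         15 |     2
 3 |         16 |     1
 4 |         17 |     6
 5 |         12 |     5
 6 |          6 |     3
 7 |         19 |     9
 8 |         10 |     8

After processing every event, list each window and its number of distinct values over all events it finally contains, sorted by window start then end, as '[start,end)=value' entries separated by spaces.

[0,4)=1 [1,5)=1 [2,6)=1 [8,12)=1 [9,13)=2 [10,14)=2 [11,15)=2 [12,16)=2 [13,17)=2 [14,18)=3 [15,19)=3 [16,20)=3 [17,21)=2 [18,22)=1 [19,23)=1

i=0 t=2 v=9: → [2,6),[1,5),[0,4); WM=−∞
i=1 t=11 v=4: → [11,15),[10,14),[9,13),[8,12); WM=8; [0,4) fires=1 [1,5) fires=1 [2,6) fires=1
i=2 t=15 v=2: → [15,19),[14,18),[13,17),[12,16); WM=8
i=3 t=16 v=1: → [16,20),[15,19),[14,18),[13,17); WM=13; [8,12) fires=1 [9,13) fires=1
i=4 t=17 v=6: → [17,21),[16,20),[15,19),[14,18); WM=13
i=5 t=12 v=5: → [12,16),[11,15),[10,14),[9,13); WM=14; [10,14) fires=2
i=6 t=6 v=3: DROP (t<14-3); WM=14
i=7 t=19 v=9: → [19,23),[18,22),[17,21),[16,20); WM=16; [11,15) fires=2 [12,16) fires=2
i=8 t=10 v=8: DROP (t<16-3); WM=16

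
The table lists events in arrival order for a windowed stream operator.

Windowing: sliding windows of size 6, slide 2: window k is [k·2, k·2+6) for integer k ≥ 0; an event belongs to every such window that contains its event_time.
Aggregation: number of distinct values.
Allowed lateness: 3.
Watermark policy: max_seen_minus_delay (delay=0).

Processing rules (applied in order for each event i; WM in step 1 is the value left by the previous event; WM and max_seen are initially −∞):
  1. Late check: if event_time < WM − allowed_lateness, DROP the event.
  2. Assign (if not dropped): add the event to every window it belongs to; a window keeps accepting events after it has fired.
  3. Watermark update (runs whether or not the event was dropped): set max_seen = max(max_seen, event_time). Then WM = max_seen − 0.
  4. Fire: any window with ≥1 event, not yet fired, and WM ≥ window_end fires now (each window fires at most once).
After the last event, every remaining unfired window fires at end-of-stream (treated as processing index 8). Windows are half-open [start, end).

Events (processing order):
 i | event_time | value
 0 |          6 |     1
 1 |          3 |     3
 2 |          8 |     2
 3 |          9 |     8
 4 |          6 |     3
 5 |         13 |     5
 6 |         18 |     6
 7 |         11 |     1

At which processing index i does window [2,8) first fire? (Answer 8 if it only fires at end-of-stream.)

i=0 t=6 v=1: → [6,12),[4,10),[2,8); WM=6
i=1 t=3 v=3: → [2,8),[0,6); WM=6; [0,6) fires=1
i=2 t=8 v=2: → [8,14),[6,12),[4,10); WM=8; [2,8) fires=2
i=3 t=9 v=8: → [8,14),[6,12),[4,10); WM=9
i=4 t=6 v=3: → [6,12),[4,10),[2,8); WM=9
i=5 t=13 v=5: → [12,18),[10,16),[8,14); WM=13; [4,10) fires=4 [6,12) fires=4
i=6 t=18 v=6: → [18,24),[16,22),[14,20); WM=18; [8,14) fires=3 [10,16) fires=1 [12,18) fires=1
i=7 t=11 v=1: DROP (t<18-3); WM=18

2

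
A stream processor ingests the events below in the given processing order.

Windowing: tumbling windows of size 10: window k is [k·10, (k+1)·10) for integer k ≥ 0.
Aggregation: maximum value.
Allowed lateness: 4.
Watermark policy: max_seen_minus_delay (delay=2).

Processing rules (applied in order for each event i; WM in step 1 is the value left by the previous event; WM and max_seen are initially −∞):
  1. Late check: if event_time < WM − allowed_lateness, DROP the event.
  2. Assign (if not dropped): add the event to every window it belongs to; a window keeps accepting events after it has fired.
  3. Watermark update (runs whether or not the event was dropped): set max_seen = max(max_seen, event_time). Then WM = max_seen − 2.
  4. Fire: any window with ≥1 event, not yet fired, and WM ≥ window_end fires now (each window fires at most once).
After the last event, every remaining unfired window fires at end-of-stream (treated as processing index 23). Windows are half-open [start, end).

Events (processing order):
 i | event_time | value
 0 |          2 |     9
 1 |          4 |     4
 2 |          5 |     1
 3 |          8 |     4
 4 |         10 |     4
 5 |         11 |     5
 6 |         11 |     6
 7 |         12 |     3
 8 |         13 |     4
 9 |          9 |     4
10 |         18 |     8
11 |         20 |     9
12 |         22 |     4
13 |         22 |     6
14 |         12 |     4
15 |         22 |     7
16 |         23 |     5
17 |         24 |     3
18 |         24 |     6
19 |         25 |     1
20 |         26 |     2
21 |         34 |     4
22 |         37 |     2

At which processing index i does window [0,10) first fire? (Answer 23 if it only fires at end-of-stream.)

7

i=0 t=2 v=9: → [0,10); WM=0
i=1 t=4 v=4: → [0,10); WM=2
i=2 t=5 v=1: → [0,10); WM=3
i=3 t=8 v=4: → [0,10); WM=6
i=4 t=10 v=4: → [10,20); WM=8
i=5 t=11 v=5: → [10,20); WM=9
i=6 t=11 v=6: → [10,20); WM=9
i=7 t=12 v=3: → [10,20); WM=10; [0,10) fires=9
i=8 t=13 v=4: → [10,20); WM=11
i=9 t=9 v=4: → [0,10); WM=11
i=10 t=18 v=8: → [10,20); WM=16
i=11 t=20 v=9: → [20,30); WM=18
i=12 t=22 v=4: → [20,30); WM=20; [10,20) fires=8
i=13 t=22 v=6: → [20,30); WM=20
i=14 t=12 v=4: DROP (t<20-4); WM=20
i=15 t=22 v=7: → [20,30); WM=20
i=16 t=23 v=5: → [20,30); WM=21
i=17 t=24 v=3: → [20,30); WM=22
i=18 t=24 v=6: → [20,30); WM=22
i=19 t=25 v=1: → [20,30); WM=23
i=20 t=26 v=2: → [20,30); WM=24
i=21 t=34 v=4: → [30,40); WM=32; [20,30) fires=9
i=22 t=37 v=2: → [30,40); WM=35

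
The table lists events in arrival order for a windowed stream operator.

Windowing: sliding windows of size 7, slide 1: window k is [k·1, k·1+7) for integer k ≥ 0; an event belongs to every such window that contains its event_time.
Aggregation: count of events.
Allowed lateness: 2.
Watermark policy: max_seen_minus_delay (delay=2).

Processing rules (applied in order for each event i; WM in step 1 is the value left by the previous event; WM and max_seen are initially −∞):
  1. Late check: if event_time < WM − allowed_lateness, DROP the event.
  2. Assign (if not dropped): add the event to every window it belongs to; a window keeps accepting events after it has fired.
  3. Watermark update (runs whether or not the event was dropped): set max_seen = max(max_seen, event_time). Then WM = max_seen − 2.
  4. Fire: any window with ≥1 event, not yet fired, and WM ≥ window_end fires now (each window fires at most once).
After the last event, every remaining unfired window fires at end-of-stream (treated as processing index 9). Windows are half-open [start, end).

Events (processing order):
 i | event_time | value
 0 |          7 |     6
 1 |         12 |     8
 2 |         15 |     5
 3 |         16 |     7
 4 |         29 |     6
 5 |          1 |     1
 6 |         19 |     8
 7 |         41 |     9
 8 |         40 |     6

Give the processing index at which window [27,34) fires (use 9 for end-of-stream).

7

i=0 t=7 v=6: → [7,14),[6,13),[5,12),[4,11),[3,10),[2,9),[1,8); WM=5
i=1 t=12 v=8: → [12,19),[11,18),[10,17),[9,16),[8,15),[7,14),[6,13); WM=10; [1,8) fires=1 [2,9) fires=1 [3,10) fires=1
i=2 t=15 v=5: → [15,22),[14,21),[13,20),[12,19),[11,18),[10,17),[9,16); WM=13; [4,11) fires=1 [5,12) fires=1 [6,13) fires=2
i=3 t=16 v=7: → [16,23),[15,22),[14,21),[13,20),[12,19),[11,18),[10,17); WM=14; [7,14) fires=2
i=4 t=29 v=6: → [29,36),[28,35),[27,34),[26,33),[25,32),[24,31),[23,30); WM=27; [8,15) fires=1 [9,16) fires=2 [10,17) fires=3 [11,18) fires=3 [12,19) fires=3 [13,20) fires=2 [14,21) fires=2 [15,22) fires=2 [16,23) fires=1
i=5 t=1 v=1: DROP (t<27-2); WM=27
i=6 t=19 v=8: DROP (t<27-2); WM=27
i=7 t=41 v=9: → [41,48),[40,47),[39,46),[38,45),[37,44),[36,43),[35,42); WM=39; [23,30) fires=1 [24,31) fires=1 [25,32) fires=1 [26,33) fires=1 [27,34) fires=1 [28,35) fires=1 [29,36) fires=1
i=8 t=40 v=6: → [40,47),[39,46),[38,45),[37,44),[36,43),[35,42),[34,41); WM=39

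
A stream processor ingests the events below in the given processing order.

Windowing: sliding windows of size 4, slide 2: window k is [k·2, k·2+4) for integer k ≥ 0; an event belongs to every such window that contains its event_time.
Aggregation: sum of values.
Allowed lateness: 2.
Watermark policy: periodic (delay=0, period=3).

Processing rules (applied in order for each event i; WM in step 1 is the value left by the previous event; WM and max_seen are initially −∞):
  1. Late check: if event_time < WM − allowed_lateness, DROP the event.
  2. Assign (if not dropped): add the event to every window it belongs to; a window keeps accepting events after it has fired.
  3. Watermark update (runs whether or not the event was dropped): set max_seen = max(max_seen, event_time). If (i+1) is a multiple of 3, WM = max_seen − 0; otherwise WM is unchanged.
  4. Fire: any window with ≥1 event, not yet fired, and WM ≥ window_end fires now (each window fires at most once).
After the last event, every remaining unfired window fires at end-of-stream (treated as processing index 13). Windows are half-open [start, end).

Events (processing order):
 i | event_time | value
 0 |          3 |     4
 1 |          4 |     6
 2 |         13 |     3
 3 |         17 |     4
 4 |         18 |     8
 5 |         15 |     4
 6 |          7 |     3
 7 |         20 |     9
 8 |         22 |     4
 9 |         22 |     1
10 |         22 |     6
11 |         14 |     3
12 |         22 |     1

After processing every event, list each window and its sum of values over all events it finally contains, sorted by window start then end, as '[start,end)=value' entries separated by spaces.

[0,4)=4 [2,6)=10 [4,8)=6 [10,14)=3 [12,16)=7 [14,18)=8 [16,20)=12 [18,22)=17 [20,24)=21 [22,26)=12

i=0 t=3 v=4: → [2,6),[0,4); WM=−∞
i=1 t=4 v=6: → [4,8),[2,6); WM=−∞
i=2 t=13 v=3: → [12,16),[10,14); WM=13; [0,4) fires=4 [2,6) fires=10 [4,8) fires=6
i=3 t=17 v=4: → [16,20),[14,18); WM=13
i=4 t=18 v=8: → [18,22),[16,20); WM=13
i=5 t=15 v=4: → [14,18),[12,16); WM=18; [10,14) fires=3 [12,16) fires=7 [14,18) fires=8
i=6 t=7 v=3: DROP (t<18-2); WM=18
i=7 t=20 v=9: → [20,24),[18,22); WM=18
i=8 t=22 v=4: → [22,26),[20,24); WM=22; [16,20) fires=12 [18,22) fires=17
i=9 t=22 v=1: → [22,26),[20,24); WM=22
i=10 t=22 v=6: → [22,26),[20,24); WM=22
i=11 t=14 v=3: DROP (t<22-2); WM=22
i=12 t=22 v=1: → [22,26),[20,24); WM=22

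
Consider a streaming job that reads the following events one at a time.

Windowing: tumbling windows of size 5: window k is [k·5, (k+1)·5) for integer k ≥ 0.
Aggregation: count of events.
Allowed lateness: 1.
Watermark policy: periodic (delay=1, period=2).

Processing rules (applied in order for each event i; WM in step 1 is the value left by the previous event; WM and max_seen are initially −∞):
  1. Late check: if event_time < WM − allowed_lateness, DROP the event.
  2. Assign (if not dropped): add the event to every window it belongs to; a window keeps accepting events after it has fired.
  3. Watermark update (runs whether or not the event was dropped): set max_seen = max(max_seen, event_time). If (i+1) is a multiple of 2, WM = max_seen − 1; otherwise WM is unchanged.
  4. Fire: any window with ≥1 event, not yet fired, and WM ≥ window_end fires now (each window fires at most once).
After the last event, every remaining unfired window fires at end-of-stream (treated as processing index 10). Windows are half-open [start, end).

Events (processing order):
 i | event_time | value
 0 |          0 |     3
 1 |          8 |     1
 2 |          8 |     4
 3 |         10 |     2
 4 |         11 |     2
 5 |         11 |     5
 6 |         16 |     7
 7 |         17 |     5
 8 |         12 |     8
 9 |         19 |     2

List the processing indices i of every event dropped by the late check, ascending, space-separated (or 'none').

8

i=0 t=0 v=3: → [0,5); WM=−∞
i=1 t=8 v=1: → [5,10); WM=7; [0,5) fires=1
i=2 t=8 v=4: → [5,10); WM=7
i=3 t=10 v=2: → [10,15); WM=9
i=4 t=11 v=2: → [10,15); WM=9
i=5 t=11 v=5: → [10,15); WM=10; [5,10) fires=2
i=6 t=16 v=7: → [15,20); WM=10
i=7 t=17 v=5: → [15,20); WM=16; [10,15) fires=3
i=8 t=12 v=8: DROP (t<16-1); WM=16
i=9 t=19 v=2: → [15,20); WM=18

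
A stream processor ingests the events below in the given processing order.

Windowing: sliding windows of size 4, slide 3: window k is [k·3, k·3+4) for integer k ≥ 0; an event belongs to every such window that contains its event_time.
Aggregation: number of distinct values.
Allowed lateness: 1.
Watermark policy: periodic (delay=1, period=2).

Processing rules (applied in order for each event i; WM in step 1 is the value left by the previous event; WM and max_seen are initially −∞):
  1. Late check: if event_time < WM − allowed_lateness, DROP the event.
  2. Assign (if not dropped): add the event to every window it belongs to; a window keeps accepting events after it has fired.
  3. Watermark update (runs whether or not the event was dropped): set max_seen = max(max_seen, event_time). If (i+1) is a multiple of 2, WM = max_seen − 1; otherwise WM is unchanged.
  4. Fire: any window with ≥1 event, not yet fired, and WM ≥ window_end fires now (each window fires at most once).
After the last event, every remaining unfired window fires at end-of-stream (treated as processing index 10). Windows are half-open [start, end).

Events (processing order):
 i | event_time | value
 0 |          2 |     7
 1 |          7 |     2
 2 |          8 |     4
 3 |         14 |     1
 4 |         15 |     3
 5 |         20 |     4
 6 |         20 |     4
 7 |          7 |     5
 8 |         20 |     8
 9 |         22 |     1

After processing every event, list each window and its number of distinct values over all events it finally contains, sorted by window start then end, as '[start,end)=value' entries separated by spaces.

[0,4)=1 [6,10)=2 [12,16)=2 [15,19)=1 [18,22)=2 [21,25)=1

i=0 t=2 v=7: → [0,4); WM=−∞
i=1 t=7 v=2: → [6,10); WM=6; [0,4) fires=1
i=2 t=8 v=4: → [6,10); WM=6
i=3 t=14 v=1: → [12,16); WM=13; [6,10) fires=2
i=4 t=15 v=3: → [15,19),[12,16); WM=13
i=5 t=20 v=4: → [18,22); WM=19; [12,16) fires=2 [15,19) fires=1
i=6 t=20 v=4: → [18,22); WM=19
i=7 t=7 v=5: DROP (t<19-1); WM=19
i=8 t=20 v=8: → [18,22); WM=19
i=9 t=22 v=1: → [21,25); WM=21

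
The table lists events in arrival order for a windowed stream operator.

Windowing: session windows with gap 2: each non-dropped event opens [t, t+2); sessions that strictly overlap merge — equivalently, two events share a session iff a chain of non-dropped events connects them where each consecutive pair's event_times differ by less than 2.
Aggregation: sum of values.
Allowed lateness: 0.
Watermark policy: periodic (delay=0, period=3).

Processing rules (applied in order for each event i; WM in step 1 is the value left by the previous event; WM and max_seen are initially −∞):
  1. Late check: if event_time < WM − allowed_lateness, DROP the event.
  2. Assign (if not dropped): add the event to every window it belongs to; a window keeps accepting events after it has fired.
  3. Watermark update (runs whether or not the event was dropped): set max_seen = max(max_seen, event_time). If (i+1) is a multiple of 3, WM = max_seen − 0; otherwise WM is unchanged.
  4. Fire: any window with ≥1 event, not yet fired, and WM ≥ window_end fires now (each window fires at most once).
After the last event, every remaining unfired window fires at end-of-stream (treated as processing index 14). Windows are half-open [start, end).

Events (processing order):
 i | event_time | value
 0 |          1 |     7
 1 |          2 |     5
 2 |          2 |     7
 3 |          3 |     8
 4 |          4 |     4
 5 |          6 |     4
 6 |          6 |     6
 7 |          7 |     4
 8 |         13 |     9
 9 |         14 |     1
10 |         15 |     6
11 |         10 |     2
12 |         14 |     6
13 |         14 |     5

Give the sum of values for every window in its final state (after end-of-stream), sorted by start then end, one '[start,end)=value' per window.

[1,6)=31 [6,9)=14 [13,17)=16

i=0 t=1 v=7: → [1,3); WM=−∞
i=1 t=2 v=5: → [1,4); WM=−∞
i=2 t=2 v=7: → [1,4); WM=2
i=3 t=3 v=8: → [1,5); WM=2
i=4 t=4 v=4: → [1,6); WM=2
i=5 t=6 v=4: → [6,8); WM=6
i=6 t=6 v=6: → [6,8); WM=6
i=7 t=7 v=4: → [6,9); WM=6
i=8 t=13 v=9: → [13,15); WM=13
i=9 t=14 v=1: → [13,16); WM=13
i=10 t=15 v=6: → [13,17); WM=13
i=11 t=10 v=2: DROP (t<13-0); WM=15
i=12 t=14 v=6: DROP (t<15-0); WM=15
i=13 t=14 v=5: DROP (t<15-0); WM=15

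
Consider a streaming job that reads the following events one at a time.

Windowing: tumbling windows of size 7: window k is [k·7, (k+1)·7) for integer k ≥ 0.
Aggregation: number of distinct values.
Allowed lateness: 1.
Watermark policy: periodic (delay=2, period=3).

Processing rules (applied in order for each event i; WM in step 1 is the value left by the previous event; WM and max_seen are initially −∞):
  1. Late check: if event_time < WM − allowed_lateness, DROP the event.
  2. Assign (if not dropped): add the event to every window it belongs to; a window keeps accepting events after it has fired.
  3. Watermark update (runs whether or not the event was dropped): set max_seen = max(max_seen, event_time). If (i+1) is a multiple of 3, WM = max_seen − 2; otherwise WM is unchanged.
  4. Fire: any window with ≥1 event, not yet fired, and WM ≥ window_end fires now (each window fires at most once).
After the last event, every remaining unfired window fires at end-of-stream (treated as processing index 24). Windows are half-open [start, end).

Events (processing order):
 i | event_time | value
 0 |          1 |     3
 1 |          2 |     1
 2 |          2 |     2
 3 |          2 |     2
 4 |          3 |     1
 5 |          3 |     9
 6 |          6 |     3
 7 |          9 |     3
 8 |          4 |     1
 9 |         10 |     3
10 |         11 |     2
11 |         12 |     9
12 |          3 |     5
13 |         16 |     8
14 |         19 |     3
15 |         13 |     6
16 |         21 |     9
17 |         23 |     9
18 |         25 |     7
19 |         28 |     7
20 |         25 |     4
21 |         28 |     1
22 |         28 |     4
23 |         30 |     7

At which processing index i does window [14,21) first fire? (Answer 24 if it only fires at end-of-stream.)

i=0 t=1 v=3: → [0,7); WM=−∞
i=1 t=2 v=1: → [0,7); WM=−∞
i=2 t=2 v=2: → [0,7); WM=0
i=3 t=2 v=2: → [0,7); WM=0
i=4 t=3 v=1: → [0,7); WM=0
i=5 t=3 v=9: → [0,7); WM=1
i=6 t=6 v=3: → [0,7); WM=1
i=7 t=9 v=3: → [7,14); WM=1
i=8 t=4 v=1: → [0,7); WM=7; [0,7) fires=4
i=9 t=10 v=3: → [7,14); WM=7
i=10 t=11 v=2: → [7,14); WM=7
i=11 t=12 v=9: → [7,14); WM=10
i=12 t=3 v=5: DROP (t<10-1); WM=10
i=13 t=16 v=8: → [14,21); WM=10
i=14 t=19 v=3: → [14,21); WM=17; [7,14) fires=3
i=15 t=13 v=6: DROP (t<17-1); WM=17
i=16 t=21 v=9: → [21,28); WM=17
i=17 t=23 v=9: → [21,28); WM=21; [14,21) fires=2
i=18 t=25 v=7: → [21,28); WM=21
i=19 t=28 v=7: → [28,35); WM=21
i=20 t=25 v=4: → [21,28); WM=26
i=21 t=28 v=1: → [28,35); WM=26
i=22 t=28 v=4: → [28,35); WM=26
i=23 t=30 v=7: → [28,35); WM=28; [21,28) fires=3

17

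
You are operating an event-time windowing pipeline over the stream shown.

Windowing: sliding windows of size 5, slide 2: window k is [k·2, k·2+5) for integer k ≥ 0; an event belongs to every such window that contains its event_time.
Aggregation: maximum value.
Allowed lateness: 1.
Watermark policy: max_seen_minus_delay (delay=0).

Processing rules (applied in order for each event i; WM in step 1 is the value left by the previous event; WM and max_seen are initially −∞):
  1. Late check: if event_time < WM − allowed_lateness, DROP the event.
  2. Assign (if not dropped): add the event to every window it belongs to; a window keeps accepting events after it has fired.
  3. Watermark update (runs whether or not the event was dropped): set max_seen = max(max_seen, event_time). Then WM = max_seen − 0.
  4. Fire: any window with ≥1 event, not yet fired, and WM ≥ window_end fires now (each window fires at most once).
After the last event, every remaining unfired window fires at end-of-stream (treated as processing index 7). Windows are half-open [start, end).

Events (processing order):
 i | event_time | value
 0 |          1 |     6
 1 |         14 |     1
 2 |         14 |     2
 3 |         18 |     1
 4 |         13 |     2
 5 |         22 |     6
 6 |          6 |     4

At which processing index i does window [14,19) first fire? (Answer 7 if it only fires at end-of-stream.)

5

i=0 t=1 v=6: → [0,5); WM=1
i=1 t=14 v=1: → [14,19),[12,17),[10,15); WM=14; [0,5) fires=6
i=2 t=14 v=2: → [14,19),[12,17),[10,15); WM=14
i=3 t=18 v=1: → [18,23),[16,21),[14,19); WM=18; [10,15) fires=2 [12,17) fires=2
i=4 t=13 v=2: DROP (t<18-1); WM=18
i=5 t=22 v=6: → [22,27),[20,25),[18,23); WM=22; [14,19) fires=2 [16,21) fires=1
i=6 t=6 v=4: DROP (t<22-1); WM=22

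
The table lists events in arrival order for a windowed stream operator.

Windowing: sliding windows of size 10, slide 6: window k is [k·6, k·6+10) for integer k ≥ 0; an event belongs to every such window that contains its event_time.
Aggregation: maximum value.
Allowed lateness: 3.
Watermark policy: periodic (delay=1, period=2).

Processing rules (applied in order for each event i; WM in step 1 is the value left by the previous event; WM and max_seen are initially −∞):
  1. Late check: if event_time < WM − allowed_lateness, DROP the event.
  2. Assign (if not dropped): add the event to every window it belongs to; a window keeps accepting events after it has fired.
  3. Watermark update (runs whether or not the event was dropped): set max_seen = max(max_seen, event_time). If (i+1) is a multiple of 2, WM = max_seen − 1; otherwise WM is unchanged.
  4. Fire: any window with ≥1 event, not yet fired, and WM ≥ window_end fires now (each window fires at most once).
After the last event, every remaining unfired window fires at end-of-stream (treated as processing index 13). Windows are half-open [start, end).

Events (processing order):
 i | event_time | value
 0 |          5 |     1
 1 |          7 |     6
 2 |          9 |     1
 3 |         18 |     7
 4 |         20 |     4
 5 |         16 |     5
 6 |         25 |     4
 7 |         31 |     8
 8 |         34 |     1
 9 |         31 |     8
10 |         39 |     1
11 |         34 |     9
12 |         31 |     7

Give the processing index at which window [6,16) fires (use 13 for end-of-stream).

i=0 t=5 v=1: → [0,10); WM=−∞
i=1 t=7 v=6: → [6,16),[0,10); WM=6
i=2 t=9 v=1: → [6,16),[0,10); WM=6
i=3 t=18 v=7: → [18,28),[12,22); WM=17; [0,10) fires=6 [6,16) fires=6
i=4 t=20 v=4: → [18,28),[12,22); WM=17
i=5 t=16 v=5: → [12,22); WM=19
i=6 t=25 v=4: → [24,34),[18,28); WM=19
i=7 t=31 v=8: → [30,40),[24,34); WM=30; [12,22) fires=7 [18,28) fires=7
i=8 t=34 v=1: → [30,40); WM=30
i=9 t=31 v=8: → [30,40),[24,34); WM=33
i=10 t=39 v=1: → [36,46),[30,40); WM=33
i=11 t=34 v=9: → [30,40); WM=38; [24,34) fires=8
i=12 t=31 v=7: DROP (t<38-3); WM=38

3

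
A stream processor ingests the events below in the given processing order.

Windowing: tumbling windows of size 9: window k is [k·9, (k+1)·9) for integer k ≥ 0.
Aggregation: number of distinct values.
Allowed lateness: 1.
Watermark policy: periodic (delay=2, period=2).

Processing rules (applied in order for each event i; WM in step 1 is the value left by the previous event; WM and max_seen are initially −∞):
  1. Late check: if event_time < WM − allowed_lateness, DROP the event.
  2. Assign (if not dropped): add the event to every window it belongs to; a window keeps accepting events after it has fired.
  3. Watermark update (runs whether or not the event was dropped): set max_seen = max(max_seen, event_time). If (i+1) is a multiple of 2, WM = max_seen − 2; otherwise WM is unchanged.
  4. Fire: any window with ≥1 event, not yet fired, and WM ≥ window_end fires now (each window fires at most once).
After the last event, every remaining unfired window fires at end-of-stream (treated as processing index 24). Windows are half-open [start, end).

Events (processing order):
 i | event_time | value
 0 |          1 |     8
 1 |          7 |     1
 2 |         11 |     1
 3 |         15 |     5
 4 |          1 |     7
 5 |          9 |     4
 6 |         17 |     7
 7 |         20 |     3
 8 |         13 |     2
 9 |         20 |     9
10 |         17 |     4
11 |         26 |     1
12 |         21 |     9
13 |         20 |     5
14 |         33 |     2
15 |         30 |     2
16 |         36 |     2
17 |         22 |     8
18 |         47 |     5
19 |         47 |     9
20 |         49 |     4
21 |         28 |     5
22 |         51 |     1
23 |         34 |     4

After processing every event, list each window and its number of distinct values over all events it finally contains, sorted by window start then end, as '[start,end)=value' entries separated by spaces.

[0,9)=2 [9,18)=4 [18,27)=3 [27,36)=1 [36,45)=1 [45,54)=4

i=0 t=1 v=8: → [0,9); WM=−∞
i=1 t=7 v=1: → [0,9); WM=5
i=2 t=11 v=1: → [9,18); WM=5
i=3 t=15 v=5: → [9,18); WM=13; [0,9) fires=2
i=4 t=1 v=7: DROP (t<13-1); WM=13
i=5 t=9 v=4: DROP (t<13-1); WM=13
i=6 t=17 v=7: → [9,18); WM=13
i=7 t=20 v=3: → [18,27); WM=18; [9,18) fires=3
i=8 t=13 v=2: DROP (t<18-1); WM=18
i=9 t=20 v=9: → [18,27); WM=18
i=10 t=17 v=4: → [9,18); WM=18
i=11 t=26 v=1: → [18,27); WM=24
i=12 t=21 v=9: DROP (t<24-1); WM=24
i=13 t=20 v=5: DROP (t<24-1); WM=24
i=14 t=33 v=2: → [27,36); WM=24
i=15 t=30 v=2: → [27,36); WM=31; [18,27) fires=3
i=16 t=36 v=2: → [36,45); WM=31
i=17 t=22 v=8: DROP (t<31-1); WM=34
i=18 t=47 v=5: → [45,54); WM=34
i=19 t=47 v=9: → [45,54); WM=45; [27,36) fires=1 [36,45) fires=1
i=20 t=49 v=4: → [45,54); WM=45
i=21 t=28 v=5: DROP (t<45-1); WM=47
i=22 t=51 v=1: → [45,54); WM=47
i=23 t=34 v=4: DROP (t<47-1); WM=49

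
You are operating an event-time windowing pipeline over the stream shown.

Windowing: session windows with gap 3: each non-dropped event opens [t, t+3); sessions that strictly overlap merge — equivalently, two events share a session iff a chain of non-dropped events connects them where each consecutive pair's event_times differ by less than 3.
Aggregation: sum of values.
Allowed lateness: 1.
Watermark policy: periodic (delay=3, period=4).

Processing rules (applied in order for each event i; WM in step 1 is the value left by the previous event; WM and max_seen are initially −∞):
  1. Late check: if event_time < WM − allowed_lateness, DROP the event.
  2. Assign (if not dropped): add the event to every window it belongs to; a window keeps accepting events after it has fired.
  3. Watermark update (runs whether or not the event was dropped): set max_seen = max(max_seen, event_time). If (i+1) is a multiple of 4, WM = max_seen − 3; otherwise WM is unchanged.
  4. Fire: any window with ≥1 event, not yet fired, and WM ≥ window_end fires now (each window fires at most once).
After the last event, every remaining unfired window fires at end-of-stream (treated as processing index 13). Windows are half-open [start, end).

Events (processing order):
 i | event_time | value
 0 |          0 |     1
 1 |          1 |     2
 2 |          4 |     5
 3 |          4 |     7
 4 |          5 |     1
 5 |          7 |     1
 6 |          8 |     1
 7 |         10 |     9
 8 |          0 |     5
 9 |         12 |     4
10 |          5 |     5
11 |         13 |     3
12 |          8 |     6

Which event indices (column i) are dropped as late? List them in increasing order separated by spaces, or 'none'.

8 10 12

i=0 t=0 v=1: → [0,3); WM=−∞
i=1 t=1 v=2: → [0,4); WM=−∞
i=2 t=4 v=5: → [4,7); WM=−∞
i=3 t=4 v=7: → [4,7); WM=1
i=4 t=5 v=1: → [4,8); WM=1
i=5 t=7 v=1: → [4,10); WM=1
i=6 t=8 v=1: → [4,11); WM=1
i=7 t=10 v=9: → [4,13); WM=7
i=8 t=0 v=5: DROP (t<7-1); WM=7
i=9 t=12 v=4: → [4,15); WM=7
i=10 t=5 v=5: DROP (t<7-1); WM=7
i=11 t=13 v=3: → [4,16); WM=10
i=12 t=8 v=6: DROP (t<10-1); WM=10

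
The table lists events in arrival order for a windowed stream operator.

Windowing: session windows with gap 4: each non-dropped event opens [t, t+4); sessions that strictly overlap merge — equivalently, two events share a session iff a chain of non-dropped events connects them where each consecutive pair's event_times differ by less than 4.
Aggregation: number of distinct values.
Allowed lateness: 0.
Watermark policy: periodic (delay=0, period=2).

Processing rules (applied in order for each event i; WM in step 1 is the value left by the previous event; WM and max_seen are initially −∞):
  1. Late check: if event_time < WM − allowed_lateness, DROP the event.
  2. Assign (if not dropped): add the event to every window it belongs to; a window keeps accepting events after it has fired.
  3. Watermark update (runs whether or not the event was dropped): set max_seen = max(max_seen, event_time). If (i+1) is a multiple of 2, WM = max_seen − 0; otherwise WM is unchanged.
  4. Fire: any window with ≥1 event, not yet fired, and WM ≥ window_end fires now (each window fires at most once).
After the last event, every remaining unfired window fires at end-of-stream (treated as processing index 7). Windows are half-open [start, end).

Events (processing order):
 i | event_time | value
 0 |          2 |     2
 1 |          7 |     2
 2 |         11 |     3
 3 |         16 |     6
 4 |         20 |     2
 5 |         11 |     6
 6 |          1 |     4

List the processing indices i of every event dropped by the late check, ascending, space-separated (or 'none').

5 6

i=0 t=2 v=2: → [2,6); WM=−∞
i=1 t=7 v=2: → [7,11); WM=7
i=2 t=11 v=3: → [11,15); WM=7
i=3 t=16 v=6: → [16,20); WM=16
i=4 t=20 v=2: → [20,24); WM=16
i=5 t=11 v=6: DROP (t<16-0); WM=20
i=6 t=1 v=4: DROP (t<20-0); WM=20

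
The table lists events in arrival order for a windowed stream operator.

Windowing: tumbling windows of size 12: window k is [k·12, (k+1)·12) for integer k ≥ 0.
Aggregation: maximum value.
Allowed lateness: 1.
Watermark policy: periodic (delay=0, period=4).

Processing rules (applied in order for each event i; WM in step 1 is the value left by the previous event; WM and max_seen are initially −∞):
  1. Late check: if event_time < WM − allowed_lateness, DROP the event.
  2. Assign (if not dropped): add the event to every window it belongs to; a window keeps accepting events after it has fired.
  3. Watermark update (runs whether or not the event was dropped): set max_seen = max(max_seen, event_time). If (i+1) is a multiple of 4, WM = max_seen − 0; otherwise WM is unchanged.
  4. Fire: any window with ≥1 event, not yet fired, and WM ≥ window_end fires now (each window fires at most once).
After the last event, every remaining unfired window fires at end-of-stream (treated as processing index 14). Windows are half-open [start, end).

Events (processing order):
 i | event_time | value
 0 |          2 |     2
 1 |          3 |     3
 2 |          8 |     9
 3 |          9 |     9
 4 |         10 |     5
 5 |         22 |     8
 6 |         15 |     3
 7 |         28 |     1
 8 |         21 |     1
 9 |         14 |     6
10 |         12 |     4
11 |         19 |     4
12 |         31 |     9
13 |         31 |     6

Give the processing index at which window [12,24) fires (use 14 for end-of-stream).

i=0 t=2 v=2: → [0,12); WM=−∞
i=1 t=3 v=3: → [0,12); WM=−∞
i=2 t=8 v=9: → [0,12); WM=−∞
i=3 t=9 v=9: → [0,12); WM=9
i=4 t=10 v=5: → [0,12); WM=9
i=5 t=22 v=8: → [12,24); WM=9
i=6 t=15 v=3: → [12,24); WM=9
i=7 t=28 v=1: → [24,36); WM=28; [0,12) fires=9 [12,24) fires=8
i=8 t=21 v=1: DROP (t<28-1); WM=28
i=9 t=14 v=6: DROP (t<28-1); WM=28
i=10 t=12 v=4: DROP (t<28-1); WM=28
i=11 t=19 v=4: DROP (t<28-1); WM=28
i=12 t=31 v=9: → [24,36); WM=28
i=13 t=31 v=6: → [24,36); WM=28

7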